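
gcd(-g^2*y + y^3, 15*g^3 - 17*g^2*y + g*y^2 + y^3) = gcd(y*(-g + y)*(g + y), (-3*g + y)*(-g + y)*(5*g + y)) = -g + y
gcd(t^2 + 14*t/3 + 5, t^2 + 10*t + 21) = t + 3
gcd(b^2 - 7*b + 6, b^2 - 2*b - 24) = b - 6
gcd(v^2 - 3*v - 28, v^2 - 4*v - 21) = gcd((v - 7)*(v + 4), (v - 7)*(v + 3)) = v - 7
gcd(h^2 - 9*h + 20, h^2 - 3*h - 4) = h - 4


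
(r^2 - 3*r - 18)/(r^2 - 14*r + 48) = (r + 3)/(r - 8)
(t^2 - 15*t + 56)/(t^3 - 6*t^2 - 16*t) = (t - 7)/(t*(t + 2))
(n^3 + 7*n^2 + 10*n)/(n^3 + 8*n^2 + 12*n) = (n + 5)/(n + 6)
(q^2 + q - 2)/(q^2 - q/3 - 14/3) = 3*(q - 1)/(3*q - 7)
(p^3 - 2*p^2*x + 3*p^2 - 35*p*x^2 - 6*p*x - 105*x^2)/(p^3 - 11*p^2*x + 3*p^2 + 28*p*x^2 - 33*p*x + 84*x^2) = (-p - 5*x)/(-p + 4*x)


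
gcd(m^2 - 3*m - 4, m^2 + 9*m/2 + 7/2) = m + 1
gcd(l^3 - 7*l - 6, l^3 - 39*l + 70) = 1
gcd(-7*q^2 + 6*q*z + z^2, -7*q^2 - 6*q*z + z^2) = 1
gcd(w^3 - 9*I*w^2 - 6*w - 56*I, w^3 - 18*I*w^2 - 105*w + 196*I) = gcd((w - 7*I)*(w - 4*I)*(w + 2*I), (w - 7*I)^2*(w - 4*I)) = w^2 - 11*I*w - 28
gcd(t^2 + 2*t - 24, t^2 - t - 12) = t - 4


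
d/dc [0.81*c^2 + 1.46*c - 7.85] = 1.62*c + 1.46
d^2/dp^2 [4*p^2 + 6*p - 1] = 8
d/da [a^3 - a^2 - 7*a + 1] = 3*a^2 - 2*a - 7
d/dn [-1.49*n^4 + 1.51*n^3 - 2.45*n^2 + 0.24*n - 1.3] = -5.96*n^3 + 4.53*n^2 - 4.9*n + 0.24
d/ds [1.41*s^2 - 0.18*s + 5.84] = 2.82*s - 0.18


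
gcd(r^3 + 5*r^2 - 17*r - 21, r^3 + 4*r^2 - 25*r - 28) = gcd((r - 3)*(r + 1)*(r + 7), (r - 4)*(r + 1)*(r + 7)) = r^2 + 8*r + 7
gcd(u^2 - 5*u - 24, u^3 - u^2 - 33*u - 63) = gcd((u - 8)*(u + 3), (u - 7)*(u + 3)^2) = u + 3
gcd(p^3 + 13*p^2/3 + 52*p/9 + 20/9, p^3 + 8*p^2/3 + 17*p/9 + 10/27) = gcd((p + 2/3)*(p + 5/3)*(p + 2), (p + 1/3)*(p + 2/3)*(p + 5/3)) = p^2 + 7*p/3 + 10/9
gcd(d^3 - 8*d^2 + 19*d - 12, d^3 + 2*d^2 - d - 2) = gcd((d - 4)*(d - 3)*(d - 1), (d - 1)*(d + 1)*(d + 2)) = d - 1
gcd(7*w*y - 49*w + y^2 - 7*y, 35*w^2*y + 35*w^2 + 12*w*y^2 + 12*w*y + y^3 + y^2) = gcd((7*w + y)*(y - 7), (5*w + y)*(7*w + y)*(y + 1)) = 7*w + y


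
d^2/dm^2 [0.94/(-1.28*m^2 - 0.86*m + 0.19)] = (3.080192*m^2 + 2.069504*m - 0.94*(2.56*m + 0.86)*(5.12*m + 1.72) - 0.457216)/(1.28*m^2 + 0.86*m - 0.19)^3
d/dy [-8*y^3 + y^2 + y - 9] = -24*y^2 + 2*y + 1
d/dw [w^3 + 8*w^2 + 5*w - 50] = 3*w^2 + 16*w + 5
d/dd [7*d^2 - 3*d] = 14*d - 3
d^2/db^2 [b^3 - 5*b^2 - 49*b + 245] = 6*b - 10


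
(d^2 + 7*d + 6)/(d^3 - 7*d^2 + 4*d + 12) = (d + 6)/(d^2 - 8*d + 12)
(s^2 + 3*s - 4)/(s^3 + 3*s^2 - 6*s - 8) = (s - 1)/(s^2 - s - 2)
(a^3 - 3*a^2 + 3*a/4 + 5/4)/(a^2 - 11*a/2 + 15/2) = (2*a^2 - a - 1)/(2*(a - 3))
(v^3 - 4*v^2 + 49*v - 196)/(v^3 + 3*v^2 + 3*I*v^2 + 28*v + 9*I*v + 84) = (v^2 - v*(4 + 7*I) + 28*I)/(v^2 + v*(3 - 4*I) - 12*I)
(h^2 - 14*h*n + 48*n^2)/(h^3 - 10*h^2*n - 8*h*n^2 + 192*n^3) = 1/(h + 4*n)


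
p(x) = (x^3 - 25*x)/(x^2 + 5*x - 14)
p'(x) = (-2*x - 5)*(x^3 - 25*x)/(x^2 + 5*x - 14)^2 + (3*x^2 - 25)/(x^2 + 5*x - 14)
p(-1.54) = -1.80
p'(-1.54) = 0.75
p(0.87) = 2.37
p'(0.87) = 4.35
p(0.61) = 1.42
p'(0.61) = 3.09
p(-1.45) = -1.73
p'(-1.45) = 0.79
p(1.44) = 6.99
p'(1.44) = 15.62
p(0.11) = 0.20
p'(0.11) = 1.94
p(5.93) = 1.19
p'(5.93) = 1.19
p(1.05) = 3.28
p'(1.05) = 5.88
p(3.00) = -4.80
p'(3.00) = 5.48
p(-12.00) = -20.40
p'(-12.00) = 0.28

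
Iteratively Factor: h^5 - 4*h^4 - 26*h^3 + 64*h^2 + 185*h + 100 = (h + 1)*(h^4 - 5*h^3 - 21*h^2 + 85*h + 100) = (h + 1)*(h + 4)*(h^3 - 9*h^2 + 15*h + 25) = (h - 5)*(h + 1)*(h + 4)*(h^2 - 4*h - 5) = (h - 5)^2*(h + 1)*(h + 4)*(h + 1)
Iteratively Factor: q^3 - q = (q)*(q^2 - 1) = q*(q + 1)*(q - 1)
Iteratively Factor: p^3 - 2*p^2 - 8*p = (p - 4)*(p^2 + 2*p) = (p - 4)*(p + 2)*(p)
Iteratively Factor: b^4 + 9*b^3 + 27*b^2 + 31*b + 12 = (b + 1)*(b^3 + 8*b^2 + 19*b + 12) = (b + 1)*(b + 4)*(b^2 + 4*b + 3) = (b + 1)^2*(b + 4)*(b + 3)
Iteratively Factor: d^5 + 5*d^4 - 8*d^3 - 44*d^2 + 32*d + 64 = (d + 1)*(d^4 + 4*d^3 - 12*d^2 - 32*d + 64) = (d - 2)*(d + 1)*(d^3 + 6*d^2 - 32) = (d - 2)*(d + 1)*(d + 4)*(d^2 + 2*d - 8) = (d - 2)^2*(d + 1)*(d + 4)*(d + 4)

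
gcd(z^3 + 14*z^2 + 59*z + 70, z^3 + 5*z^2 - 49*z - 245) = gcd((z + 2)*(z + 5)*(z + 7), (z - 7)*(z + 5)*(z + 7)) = z^2 + 12*z + 35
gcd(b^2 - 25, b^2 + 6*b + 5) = b + 5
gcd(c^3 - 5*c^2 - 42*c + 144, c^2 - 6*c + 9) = c - 3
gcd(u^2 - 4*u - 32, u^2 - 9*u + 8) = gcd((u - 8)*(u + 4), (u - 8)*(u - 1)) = u - 8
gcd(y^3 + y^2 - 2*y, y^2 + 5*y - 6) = y - 1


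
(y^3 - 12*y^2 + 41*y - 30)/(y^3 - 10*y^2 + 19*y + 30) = (y - 1)/(y + 1)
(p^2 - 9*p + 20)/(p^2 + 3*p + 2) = (p^2 - 9*p + 20)/(p^2 + 3*p + 2)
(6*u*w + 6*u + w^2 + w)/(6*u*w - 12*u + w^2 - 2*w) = (w + 1)/(w - 2)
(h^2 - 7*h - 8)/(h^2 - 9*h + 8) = (h + 1)/(h - 1)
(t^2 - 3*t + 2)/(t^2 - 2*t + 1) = (t - 2)/(t - 1)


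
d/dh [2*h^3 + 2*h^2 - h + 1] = 6*h^2 + 4*h - 1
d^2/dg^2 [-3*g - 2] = 0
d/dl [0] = 0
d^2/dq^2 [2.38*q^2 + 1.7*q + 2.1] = 4.76000000000000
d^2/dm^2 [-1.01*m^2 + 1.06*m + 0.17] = -2.02000000000000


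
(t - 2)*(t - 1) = t^2 - 3*t + 2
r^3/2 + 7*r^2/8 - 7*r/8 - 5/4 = (r/2 + 1)*(r - 5/4)*(r + 1)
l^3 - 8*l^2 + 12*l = l*(l - 6)*(l - 2)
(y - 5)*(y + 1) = y^2 - 4*y - 5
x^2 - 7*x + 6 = (x - 6)*(x - 1)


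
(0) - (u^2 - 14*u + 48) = -u^2 + 14*u - 48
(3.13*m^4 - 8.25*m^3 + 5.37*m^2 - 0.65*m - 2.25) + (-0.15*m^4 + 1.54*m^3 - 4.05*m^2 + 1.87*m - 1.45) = 2.98*m^4 - 6.71*m^3 + 1.32*m^2 + 1.22*m - 3.7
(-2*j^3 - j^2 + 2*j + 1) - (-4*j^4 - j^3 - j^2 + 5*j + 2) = 4*j^4 - j^3 - 3*j - 1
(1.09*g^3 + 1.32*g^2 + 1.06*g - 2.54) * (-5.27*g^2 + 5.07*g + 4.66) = -5.7443*g^5 - 1.4301*g^4 + 6.1856*g^3 + 24.9112*g^2 - 7.9382*g - 11.8364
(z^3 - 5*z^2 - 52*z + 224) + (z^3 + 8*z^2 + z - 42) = 2*z^3 + 3*z^2 - 51*z + 182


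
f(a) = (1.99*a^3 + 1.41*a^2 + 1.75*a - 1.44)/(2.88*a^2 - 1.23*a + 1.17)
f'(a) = (1.23 - 5.76*a)*(1.99*a^3 + 1.41*a^2 + 1.75*a - 1.44)/(2.88*a^2 - 1.23*a + 1.17)^2 + (5.97*a^2 + 2.82*a + 1.75)/(2.88*a^2 - 1.23*a + 1.17)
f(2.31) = 2.53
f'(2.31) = 0.70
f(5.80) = 4.89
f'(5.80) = 0.68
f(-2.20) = -1.10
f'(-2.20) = 0.51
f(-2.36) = -1.19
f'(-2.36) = 0.53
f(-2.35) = -1.18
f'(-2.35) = 0.53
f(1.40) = 1.81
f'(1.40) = 0.98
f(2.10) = 2.38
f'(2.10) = 0.72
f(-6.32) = -3.70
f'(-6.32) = 0.67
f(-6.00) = -3.48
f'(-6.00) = 0.67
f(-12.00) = -7.57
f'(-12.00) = 0.69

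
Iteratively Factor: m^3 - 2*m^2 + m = (m - 1)*(m^2 - m) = (m - 1)^2*(m)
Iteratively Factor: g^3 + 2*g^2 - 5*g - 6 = (g + 1)*(g^2 + g - 6) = (g - 2)*(g + 1)*(g + 3)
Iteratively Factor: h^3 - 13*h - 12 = (h - 4)*(h^2 + 4*h + 3) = (h - 4)*(h + 3)*(h + 1)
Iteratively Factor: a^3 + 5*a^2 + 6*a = (a + 2)*(a^2 + 3*a) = (a + 2)*(a + 3)*(a)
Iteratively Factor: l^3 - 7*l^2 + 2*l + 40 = (l + 2)*(l^2 - 9*l + 20) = (l - 5)*(l + 2)*(l - 4)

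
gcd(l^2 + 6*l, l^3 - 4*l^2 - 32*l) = l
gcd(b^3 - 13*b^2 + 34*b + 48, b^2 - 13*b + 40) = b - 8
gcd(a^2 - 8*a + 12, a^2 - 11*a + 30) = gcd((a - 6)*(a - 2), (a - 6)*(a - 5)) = a - 6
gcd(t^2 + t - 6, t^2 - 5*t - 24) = t + 3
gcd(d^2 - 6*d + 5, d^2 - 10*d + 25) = d - 5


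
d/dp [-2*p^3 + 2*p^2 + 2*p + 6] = -6*p^2 + 4*p + 2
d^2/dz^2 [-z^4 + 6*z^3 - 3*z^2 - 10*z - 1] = -12*z^2 + 36*z - 6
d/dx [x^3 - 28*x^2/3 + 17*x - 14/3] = 3*x^2 - 56*x/3 + 17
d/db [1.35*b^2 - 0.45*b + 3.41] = 2.7*b - 0.45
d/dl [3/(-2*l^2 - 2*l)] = 3*(2*l + 1)/(2*l^2*(l + 1)^2)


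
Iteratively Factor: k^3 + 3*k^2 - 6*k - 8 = (k + 4)*(k^2 - k - 2) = (k - 2)*(k + 4)*(k + 1)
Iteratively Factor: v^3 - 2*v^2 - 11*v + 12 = (v + 3)*(v^2 - 5*v + 4) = (v - 1)*(v + 3)*(v - 4)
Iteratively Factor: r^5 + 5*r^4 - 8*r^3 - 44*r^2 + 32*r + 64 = (r + 4)*(r^4 + r^3 - 12*r^2 + 4*r + 16) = (r - 2)*(r + 4)*(r^3 + 3*r^2 - 6*r - 8) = (r - 2)*(r + 4)^2*(r^2 - r - 2) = (r - 2)*(r + 1)*(r + 4)^2*(r - 2)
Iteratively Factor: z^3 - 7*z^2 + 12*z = (z)*(z^2 - 7*z + 12) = z*(z - 4)*(z - 3)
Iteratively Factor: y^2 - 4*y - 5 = (y + 1)*(y - 5)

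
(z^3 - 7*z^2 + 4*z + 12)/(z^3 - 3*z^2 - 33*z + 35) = (z^3 - 7*z^2 + 4*z + 12)/(z^3 - 3*z^2 - 33*z + 35)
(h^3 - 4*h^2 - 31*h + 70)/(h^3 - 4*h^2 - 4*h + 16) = (h^2 - 2*h - 35)/(h^2 - 2*h - 8)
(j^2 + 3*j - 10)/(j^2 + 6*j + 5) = (j - 2)/(j + 1)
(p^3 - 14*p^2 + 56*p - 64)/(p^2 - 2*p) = p - 12 + 32/p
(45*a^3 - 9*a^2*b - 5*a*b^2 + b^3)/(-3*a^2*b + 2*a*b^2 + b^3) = (-15*a^2 + 8*a*b - b^2)/(b*(a - b))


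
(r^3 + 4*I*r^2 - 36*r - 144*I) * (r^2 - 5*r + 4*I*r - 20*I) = r^5 - 5*r^4 + 8*I*r^4 - 52*r^3 - 40*I*r^3 + 260*r^2 - 288*I*r^2 + 576*r + 1440*I*r - 2880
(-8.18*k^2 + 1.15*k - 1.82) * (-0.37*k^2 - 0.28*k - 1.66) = 3.0266*k^4 + 1.8649*k^3 + 13.9302*k^2 - 1.3994*k + 3.0212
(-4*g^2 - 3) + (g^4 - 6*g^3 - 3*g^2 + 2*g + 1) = g^4 - 6*g^3 - 7*g^2 + 2*g - 2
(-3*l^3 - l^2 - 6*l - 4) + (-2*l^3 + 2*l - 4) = -5*l^3 - l^2 - 4*l - 8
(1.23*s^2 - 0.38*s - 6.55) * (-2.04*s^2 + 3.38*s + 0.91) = -2.5092*s^4 + 4.9326*s^3 + 13.1969*s^2 - 22.4848*s - 5.9605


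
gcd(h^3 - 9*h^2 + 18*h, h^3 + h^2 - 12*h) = h^2 - 3*h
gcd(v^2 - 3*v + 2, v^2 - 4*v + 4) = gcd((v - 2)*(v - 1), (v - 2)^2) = v - 2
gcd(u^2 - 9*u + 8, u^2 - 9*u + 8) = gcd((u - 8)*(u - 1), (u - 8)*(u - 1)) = u^2 - 9*u + 8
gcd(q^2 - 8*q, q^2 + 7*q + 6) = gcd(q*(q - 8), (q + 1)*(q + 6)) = 1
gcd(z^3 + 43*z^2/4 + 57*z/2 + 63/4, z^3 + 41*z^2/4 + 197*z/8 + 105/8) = z^2 + 31*z/4 + 21/4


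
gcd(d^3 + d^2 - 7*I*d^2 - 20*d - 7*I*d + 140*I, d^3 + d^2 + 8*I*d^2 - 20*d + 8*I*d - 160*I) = d^2 + d - 20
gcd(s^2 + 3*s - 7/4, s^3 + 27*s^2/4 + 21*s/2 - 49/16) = s + 7/2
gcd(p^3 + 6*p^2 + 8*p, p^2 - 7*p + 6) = 1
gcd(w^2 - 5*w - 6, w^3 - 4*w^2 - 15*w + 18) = w - 6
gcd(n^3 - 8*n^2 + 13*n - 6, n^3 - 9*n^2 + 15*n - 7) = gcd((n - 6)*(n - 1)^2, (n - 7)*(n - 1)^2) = n^2 - 2*n + 1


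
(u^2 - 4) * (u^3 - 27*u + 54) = u^5 - 31*u^3 + 54*u^2 + 108*u - 216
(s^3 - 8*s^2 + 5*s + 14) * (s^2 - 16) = s^5 - 8*s^4 - 11*s^3 + 142*s^2 - 80*s - 224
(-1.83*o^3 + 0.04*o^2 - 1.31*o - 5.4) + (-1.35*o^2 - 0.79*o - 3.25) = -1.83*o^3 - 1.31*o^2 - 2.1*o - 8.65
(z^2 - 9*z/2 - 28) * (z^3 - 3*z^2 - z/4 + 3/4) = z^5 - 15*z^4/2 - 59*z^3/4 + 687*z^2/8 + 29*z/8 - 21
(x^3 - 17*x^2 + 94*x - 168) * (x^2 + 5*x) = x^5 - 12*x^4 + 9*x^3 + 302*x^2 - 840*x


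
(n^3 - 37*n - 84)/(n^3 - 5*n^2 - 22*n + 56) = (n + 3)/(n - 2)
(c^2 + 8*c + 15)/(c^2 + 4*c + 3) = (c + 5)/(c + 1)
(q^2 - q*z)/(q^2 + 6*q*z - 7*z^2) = q/(q + 7*z)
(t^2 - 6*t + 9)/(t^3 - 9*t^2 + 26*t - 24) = (t - 3)/(t^2 - 6*t + 8)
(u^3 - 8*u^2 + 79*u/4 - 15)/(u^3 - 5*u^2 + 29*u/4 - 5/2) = (2*u^2 - 11*u + 12)/(2*u^2 - 5*u + 2)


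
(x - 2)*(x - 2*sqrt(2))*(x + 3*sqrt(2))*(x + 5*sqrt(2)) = x^4 - 2*x^3 + 6*sqrt(2)*x^3 - 12*sqrt(2)*x^2 - 2*x^2 - 60*sqrt(2)*x + 4*x + 120*sqrt(2)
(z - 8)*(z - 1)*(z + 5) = z^3 - 4*z^2 - 37*z + 40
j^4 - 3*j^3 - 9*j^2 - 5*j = j*(j - 5)*(j + 1)^2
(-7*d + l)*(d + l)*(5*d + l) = -35*d^3 - 37*d^2*l - d*l^2 + l^3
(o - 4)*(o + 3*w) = o^2 + 3*o*w - 4*o - 12*w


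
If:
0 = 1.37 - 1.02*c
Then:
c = 1.34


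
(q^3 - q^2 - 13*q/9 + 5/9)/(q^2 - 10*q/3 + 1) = (3*q^2 - 2*q - 5)/(3*(q - 3))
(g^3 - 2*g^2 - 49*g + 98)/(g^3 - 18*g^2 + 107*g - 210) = (g^2 + 5*g - 14)/(g^2 - 11*g + 30)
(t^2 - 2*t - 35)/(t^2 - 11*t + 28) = (t + 5)/(t - 4)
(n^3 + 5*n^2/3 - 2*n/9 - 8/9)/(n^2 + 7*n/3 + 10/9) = (9*n^3 + 15*n^2 - 2*n - 8)/(9*n^2 + 21*n + 10)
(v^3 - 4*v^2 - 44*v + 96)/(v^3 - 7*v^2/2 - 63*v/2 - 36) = 2*(v^2 + 4*v - 12)/(2*v^2 + 9*v + 9)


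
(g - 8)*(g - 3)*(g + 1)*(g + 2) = g^4 - 8*g^3 - 7*g^2 + 50*g + 48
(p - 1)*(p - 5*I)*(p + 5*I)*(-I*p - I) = -I*p^4 - 24*I*p^2 + 25*I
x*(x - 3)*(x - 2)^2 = x^4 - 7*x^3 + 16*x^2 - 12*x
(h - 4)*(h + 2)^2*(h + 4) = h^4 + 4*h^3 - 12*h^2 - 64*h - 64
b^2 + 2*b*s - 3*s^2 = (b - s)*(b + 3*s)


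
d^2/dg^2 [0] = 0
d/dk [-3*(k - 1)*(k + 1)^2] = 3*(1 - 3*k)*(k + 1)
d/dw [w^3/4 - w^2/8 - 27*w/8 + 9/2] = 3*w^2/4 - w/4 - 27/8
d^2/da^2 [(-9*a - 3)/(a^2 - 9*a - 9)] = 6*((2*a - 9)^2*(3*a + 1) + (9*a - 26)*(-a^2 + 9*a + 9))/(-a^2 + 9*a + 9)^3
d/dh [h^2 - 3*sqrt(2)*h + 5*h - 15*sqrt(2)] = 2*h - 3*sqrt(2) + 5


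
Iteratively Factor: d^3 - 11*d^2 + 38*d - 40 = (d - 2)*(d^2 - 9*d + 20) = (d - 4)*(d - 2)*(d - 5)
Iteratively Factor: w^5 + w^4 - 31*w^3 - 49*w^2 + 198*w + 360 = (w + 3)*(w^4 - 2*w^3 - 25*w^2 + 26*w + 120) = (w - 5)*(w + 3)*(w^3 + 3*w^2 - 10*w - 24) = (w - 5)*(w - 3)*(w + 3)*(w^2 + 6*w + 8) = (w - 5)*(w - 3)*(w + 2)*(w + 3)*(w + 4)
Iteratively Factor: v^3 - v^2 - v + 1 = (v + 1)*(v^2 - 2*v + 1) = (v - 1)*(v + 1)*(v - 1)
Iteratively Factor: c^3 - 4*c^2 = (c)*(c^2 - 4*c) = c^2*(c - 4)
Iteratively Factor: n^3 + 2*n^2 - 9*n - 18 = (n - 3)*(n^2 + 5*n + 6) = (n - 3)*(n + 2)*(n + 3)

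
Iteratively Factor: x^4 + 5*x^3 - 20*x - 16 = (x + 4)*(x^3 + x^2 - 4*x - 4) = (x + 2)*(x + 4)*(x^2 - x - 2) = (x + 1)*(x + 2)*(x + 4)*(x - 2)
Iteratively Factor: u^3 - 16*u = (u + 4)*(u^2 - 4*u) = (u - 4)*(u + 4)*(u)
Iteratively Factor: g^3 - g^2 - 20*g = (g - 5)*(g^2 + 4*g) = g*(g - 5)*(g + 4)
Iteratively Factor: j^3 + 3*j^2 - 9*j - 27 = (j + 3)*(j^2 - 9) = (j + 3)^2*(j - 3)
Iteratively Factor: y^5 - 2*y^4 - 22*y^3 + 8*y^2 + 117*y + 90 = (y + 2)*(y^4 - 4*y^3 - 14*y^2 + 36*y + 45) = (y - 3)*(y + 2)*(y^3 - y^2 - 17*y - 15) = (y - 5)*(y - 3)*(y + 2)*(y^2 + 4*y + 3) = (y - 5)*(y - 3)*(y + 2)*(y + 3)*(y + 1)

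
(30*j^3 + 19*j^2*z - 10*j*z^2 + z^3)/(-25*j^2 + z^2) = (-6*j^2 - 5*j*z + z^2)/(5*j + z)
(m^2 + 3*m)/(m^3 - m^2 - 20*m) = (m + 3)/(m^2 - m - 20)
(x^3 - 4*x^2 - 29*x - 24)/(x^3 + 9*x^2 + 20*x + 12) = (x^2 - 5*x - 24)/(x^2 + 8*x + 12)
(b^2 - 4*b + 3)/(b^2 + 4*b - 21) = (b - 1)/(b + 7)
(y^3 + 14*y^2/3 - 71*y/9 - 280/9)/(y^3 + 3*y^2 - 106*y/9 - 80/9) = (3*y + 7)/(3*y + 2)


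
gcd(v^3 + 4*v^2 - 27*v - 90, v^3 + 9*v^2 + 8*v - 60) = v + 6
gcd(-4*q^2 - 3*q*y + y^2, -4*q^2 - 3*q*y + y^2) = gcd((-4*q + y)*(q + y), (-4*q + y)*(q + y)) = -4*q^2 - 3*q*y + y^2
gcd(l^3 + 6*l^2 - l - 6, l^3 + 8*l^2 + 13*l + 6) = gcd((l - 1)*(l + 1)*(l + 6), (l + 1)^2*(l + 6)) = l^2 + 7*l + 6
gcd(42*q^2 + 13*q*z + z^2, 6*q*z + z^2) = 6*q + z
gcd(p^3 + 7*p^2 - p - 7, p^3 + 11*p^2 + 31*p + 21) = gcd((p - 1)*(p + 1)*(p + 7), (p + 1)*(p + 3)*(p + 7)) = p^2 + 8*p + 7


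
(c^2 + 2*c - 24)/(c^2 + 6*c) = (c - 4)/c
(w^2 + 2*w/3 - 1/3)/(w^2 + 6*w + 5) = (w - 1/3)/(w + 5)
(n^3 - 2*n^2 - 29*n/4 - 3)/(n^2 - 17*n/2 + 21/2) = (4*n^3 - 8*n^2 - 29*n - 12)/(2*(2*n^2 - 17*n + 21))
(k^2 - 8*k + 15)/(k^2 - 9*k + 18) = (k - 5)/(k - 6)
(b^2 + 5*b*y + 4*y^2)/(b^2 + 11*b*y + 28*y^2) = (b + y)/(b + 7*y)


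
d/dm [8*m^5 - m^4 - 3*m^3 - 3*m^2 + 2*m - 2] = 40*m^4 - 4*m^3 - 9*m^2 - 6*m + 2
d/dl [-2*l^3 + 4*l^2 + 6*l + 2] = -6*l^2 + 8*l + 6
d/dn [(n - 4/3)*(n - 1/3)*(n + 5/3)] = 3*n^2 - 7/3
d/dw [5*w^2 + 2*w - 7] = 10*w + 2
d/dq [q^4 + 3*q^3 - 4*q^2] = q*(4*q^2 + 9*q - 8)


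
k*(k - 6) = k^2 - 6*k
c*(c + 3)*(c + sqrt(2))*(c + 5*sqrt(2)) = c^4 + 3*c^3 + 6*sqrt(2)*c^3 + 10*c^2 + 18*sqrt(2)*c^2 + 30*c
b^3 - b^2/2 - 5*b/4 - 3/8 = (b - 3/2)*(b + 1/2)^2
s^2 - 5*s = s*(s - 5)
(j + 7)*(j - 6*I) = j^2 + 7*j - 6*I*j - 42*I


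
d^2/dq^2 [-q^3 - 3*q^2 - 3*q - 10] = -6*q - 6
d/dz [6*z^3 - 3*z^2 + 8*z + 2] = 18*z^2 - 6*z + 8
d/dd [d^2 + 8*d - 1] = 2*d + 8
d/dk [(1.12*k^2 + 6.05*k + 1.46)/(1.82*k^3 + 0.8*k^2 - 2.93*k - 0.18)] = (-2.0384*k^4 - 22.022*k^3 - 16.0932*k^2 - 2.7392*k + 3.1888)/(3.3124*k^6 + 2.912*k^5 - 10.0252*k^4 - 5.3432*k^3 + 8.2969*k^2 + 1.0548*k + 0.0324)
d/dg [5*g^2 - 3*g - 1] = 10*g - 3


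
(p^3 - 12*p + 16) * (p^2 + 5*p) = p^5 + 5*p^4 - 12*p^3 - 44*p^2 + 80*p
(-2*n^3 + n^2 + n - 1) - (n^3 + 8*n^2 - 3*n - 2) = -3*n^3 - 7*n^2 + 4*n + 1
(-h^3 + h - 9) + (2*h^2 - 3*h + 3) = -h^3 + 2*h^2 - 2*h - 6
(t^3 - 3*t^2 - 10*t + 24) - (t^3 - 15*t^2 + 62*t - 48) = 12*t^2 - 72*t + 72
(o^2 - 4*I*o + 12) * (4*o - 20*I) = 4*o^3 - 36*I*o^2 - 32*o - 240*I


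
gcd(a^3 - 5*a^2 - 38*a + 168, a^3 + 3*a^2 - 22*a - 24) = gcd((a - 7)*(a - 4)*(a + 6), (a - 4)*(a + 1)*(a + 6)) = a^2 + 2*a - 24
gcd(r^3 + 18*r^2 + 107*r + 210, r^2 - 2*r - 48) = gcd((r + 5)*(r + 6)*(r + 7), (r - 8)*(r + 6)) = r + 6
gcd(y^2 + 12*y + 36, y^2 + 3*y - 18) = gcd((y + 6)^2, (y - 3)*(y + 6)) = y + 6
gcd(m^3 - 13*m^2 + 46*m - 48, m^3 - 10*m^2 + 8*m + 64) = m - 8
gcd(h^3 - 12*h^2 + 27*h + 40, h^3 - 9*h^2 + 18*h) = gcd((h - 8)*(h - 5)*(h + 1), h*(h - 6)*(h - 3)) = 1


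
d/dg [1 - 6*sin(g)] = -6*cos(g)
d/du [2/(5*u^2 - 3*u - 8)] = 2*(3 - 10*u)/(-5*u^2 + 3*u + 8)^2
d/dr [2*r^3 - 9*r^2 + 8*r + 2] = 6*r^2 - 18*r + 8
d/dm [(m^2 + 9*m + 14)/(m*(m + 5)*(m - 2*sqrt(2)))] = (-m^4 - 18*m^3 - 87*m^2 + 8*sqrt(2)*m^2 - 140*m + 56*sqrt(2)*m + 140*sqrt(2))/(m^2*(m^4 - 4*sqrt(2)*m^3 + 10*m^3 - 40*sqrt(2)*m^2 + 33*m^2 - 100*sqrt(2)*m + 80*m + 200))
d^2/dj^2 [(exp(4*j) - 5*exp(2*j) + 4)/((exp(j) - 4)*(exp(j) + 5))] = (4*exp(7*j) + 11*exp(6*j) - 231*exp(5*j) - 455*exp(4*j) + 6011*exp(3*j) + 312*exp(2*j) - 7676*exp(j) + 80)*exp(j)/(exp(6*j) + 3*exp(5*j) - 57*exp(4*j) - 119*exp(3*j) + 1140*exp(2*j) + 1200*exp(j) - 8000)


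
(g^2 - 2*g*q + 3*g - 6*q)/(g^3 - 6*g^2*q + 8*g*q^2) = (-g - 3)/(g*(-g + 4*q))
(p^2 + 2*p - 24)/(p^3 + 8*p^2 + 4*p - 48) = (p - 4)/(p^2 + 2*p - 8)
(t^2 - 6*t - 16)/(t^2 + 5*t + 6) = (t - 8)/(t + 3)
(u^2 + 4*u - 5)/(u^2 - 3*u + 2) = (u + 5)/(u - 2)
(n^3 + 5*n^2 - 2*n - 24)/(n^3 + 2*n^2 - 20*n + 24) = (n^2 + 7*n + 12)/(n^2 + 4*n - 12)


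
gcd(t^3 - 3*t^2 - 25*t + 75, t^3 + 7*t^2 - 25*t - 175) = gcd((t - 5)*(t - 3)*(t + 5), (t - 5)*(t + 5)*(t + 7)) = t^2 - 25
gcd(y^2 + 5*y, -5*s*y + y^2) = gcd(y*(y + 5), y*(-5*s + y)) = y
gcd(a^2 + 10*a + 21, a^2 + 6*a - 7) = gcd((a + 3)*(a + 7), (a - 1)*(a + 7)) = a + 7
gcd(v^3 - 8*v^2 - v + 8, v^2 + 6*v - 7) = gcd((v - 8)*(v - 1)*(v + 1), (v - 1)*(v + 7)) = v - 1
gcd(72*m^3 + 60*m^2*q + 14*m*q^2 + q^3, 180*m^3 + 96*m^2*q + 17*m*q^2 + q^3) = 36*m^2 + 12*m*q + q^2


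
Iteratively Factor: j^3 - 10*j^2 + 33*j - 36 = (j - 3)*(j^2 - 7*j + 12) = (j - 4)*(j - 3)*(j - 3)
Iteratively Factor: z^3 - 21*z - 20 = (z - 5)*(z^2 + 5*z + 4) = (z - 5)*(z + 4)*(z + 1)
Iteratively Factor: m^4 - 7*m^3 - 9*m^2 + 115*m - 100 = (m - 1)*(m^3 - 6*m^2 - 15*m + 100) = (m - 5)*(m - 1)*(m^2 - m - 20) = (m - 5)^2*(m - 1)*(m + 4)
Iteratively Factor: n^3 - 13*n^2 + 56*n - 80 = (n - 5)*(n^2 - 8*n + 16) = (n - 5)*(n - 4)*(n - 4)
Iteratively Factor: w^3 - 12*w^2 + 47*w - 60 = (w - 3)*(w^2 - 9*w + 20) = (w - 4)*(w - 3)*(w - 5)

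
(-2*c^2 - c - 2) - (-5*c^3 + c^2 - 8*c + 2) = 5*c^3 - 3*c^2 + 7*c - 4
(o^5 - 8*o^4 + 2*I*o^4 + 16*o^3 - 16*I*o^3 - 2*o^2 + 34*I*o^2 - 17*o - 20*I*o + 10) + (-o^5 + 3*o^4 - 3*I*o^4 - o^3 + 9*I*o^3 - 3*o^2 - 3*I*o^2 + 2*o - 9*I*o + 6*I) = -5*o^4 - I*o^4 + 15*o^3 - 7*I*o^3 - 5*o^2 + 31*I*o^2 - 15*o - 29*I*o + 10 + 6*I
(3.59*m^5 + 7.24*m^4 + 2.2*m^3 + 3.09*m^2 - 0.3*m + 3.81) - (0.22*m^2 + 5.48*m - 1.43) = 3.59*m^5 + 7.24*m^4 + 2.2*m^3 + 2.87*m^2 - 5.78*m + 5.24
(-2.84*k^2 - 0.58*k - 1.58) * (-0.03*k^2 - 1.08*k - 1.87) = 0.0852*k^4 + 3.0846*k^3 + 5.9846*k^2 + 2.791*k + 2.9546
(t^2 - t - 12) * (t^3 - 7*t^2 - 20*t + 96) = t^5 - 8*t^4 - 25*t^3 + 200*t^2 + 144*t - 1152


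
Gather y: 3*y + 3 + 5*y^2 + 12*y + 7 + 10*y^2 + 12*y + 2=15*y^2 + 27*y + 12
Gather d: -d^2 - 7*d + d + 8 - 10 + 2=-d^2 - 6*d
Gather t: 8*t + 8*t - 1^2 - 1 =16*t - 2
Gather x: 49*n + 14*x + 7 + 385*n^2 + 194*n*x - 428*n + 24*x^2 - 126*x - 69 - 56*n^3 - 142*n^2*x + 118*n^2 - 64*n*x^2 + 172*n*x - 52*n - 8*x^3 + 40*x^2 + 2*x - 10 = -56*n^3 + 503*n^2 - 431*n - 8*x^3 + x^2*(64 - 64*n) + x*(-142*n^2 + 366*n - 110) - 72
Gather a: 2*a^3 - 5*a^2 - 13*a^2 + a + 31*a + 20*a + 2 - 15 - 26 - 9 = 2*a^3 - 18*a^2 + 52*a - 48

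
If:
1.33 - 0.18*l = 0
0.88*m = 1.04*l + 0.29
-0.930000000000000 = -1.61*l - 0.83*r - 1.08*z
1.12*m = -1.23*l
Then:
No Solution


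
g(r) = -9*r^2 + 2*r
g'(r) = 2 - 18*r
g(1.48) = -16.75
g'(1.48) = -24.64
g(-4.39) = -182.23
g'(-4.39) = 81.02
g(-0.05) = -0.12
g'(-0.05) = 2.90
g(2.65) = -57.90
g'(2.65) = -45.70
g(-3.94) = -147.59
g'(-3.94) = 72.92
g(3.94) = -131.83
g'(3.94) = -68.92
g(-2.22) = -48.80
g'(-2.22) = 41.96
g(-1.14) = -13.98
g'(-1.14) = 22.52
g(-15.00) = -2055.00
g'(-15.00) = 272.00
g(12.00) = -1272.00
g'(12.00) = -214.00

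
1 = 1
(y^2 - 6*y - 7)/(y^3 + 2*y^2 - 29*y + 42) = (y^2 - 6*y - 7)/(y^3 + 2*y^2 - 29*y + 42)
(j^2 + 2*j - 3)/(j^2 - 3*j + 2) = (j + 3)/(j - 2)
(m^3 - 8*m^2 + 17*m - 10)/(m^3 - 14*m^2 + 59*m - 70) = (m - 1)/(m - 7)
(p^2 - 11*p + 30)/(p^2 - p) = (p^2 - 11*p + 30)/(p*(p - 1))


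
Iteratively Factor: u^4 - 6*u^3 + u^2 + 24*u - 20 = (u - 2)*(u^3 - 4*u^2 - 7*u + 10) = (u - 2)*(u + 2)*(u^2 - 6*u + 5) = (u - 5)*(u - 2)*(u + 2)*(u - 1)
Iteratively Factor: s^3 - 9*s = (s)*(s^2 - 9) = s*(s - 3)*(s + 3)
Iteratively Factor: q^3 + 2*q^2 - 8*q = (q + 4)*(q^2 - 2*q) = (q - 2)*(q + 4)*(q)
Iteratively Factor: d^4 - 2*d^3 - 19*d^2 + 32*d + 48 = (d - 3)*(d^3 + d^2 - 16*d - 16) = (d - 4)*(d - 3)*(d^2 + 5*d + 4) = (d - 4)*(d - 3)*(d + 4)*(d + 1)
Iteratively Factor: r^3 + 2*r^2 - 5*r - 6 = (r + 1)*(r^2 + r - 6) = (r - 2)*(r + 1)*(r + 3)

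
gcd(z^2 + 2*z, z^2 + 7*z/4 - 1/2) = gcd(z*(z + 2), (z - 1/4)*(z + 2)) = z + 2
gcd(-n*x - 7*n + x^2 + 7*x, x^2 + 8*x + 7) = x + 7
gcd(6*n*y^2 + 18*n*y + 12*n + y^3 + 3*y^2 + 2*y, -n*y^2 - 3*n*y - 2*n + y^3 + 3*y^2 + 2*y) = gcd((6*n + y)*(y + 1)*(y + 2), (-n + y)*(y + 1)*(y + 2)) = y^2 + 3*y + 2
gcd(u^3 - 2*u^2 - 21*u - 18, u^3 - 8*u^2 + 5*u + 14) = u + 1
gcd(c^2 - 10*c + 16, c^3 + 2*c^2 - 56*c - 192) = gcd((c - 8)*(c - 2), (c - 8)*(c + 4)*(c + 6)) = c - 8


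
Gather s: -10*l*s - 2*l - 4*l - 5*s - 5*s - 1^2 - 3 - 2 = -6*l + s*(-10*l - 10) - 6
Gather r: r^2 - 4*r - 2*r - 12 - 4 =r^2 - 6*r - 16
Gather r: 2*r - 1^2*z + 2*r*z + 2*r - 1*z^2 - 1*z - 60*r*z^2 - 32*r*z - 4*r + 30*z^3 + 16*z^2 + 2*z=r*(-60*z^2 - 30*z) + 30*z^3 + 15*z^2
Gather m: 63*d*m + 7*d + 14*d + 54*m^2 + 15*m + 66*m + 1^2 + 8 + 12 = 21*d + 54*m^2 + m*(63*d + 81) + 21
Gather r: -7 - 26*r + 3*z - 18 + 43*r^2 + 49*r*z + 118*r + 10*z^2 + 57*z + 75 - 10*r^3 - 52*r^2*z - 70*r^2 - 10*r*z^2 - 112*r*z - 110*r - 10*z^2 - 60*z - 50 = -10*r^3 + r^2*(-52*z - 27) + r*(-10*z^2 - 63*z - 18)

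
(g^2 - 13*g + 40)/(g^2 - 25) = (g - 8)/(g + 5)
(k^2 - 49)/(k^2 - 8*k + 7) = (k + 7)/(k - 1)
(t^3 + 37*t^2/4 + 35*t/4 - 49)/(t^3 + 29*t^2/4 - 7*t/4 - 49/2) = (t + 4)/(t + 2)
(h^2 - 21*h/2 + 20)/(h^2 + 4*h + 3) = (h^2 - 21*h/2 + 20)/(h^2 + 4*h + 3)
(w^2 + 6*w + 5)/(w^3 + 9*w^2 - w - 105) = (w + 1)/(w^2 + 4*w - 21)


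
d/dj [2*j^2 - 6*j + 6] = 4*j - 6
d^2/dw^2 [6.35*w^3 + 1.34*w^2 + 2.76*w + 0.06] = 38.1*w + 2.68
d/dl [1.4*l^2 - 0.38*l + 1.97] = 2.8*l - 0.38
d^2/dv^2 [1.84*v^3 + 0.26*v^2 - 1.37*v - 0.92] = 11.04*v + 0.52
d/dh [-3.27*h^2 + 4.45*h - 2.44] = 4.45 - 6.54*h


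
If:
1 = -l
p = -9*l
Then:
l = -1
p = 9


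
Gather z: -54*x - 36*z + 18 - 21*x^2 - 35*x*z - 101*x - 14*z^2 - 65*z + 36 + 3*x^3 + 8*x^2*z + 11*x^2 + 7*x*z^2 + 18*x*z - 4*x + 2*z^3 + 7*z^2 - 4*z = 3*x^3 - 10*x^2 - 159*x + 2*z^3 + z^2*(7*x - 7) + z*(8*x^2 - 17*x - 105) + 54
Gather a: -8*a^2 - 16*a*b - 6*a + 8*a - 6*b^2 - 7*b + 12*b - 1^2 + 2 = -8*a^2 + a*(2 - 16*b) - 6*b^2 + 5*b + 1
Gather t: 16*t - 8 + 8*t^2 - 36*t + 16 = 8*t^2 - 20*t + 8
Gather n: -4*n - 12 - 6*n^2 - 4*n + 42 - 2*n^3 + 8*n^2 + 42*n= -2*n^3 + 2*n^2 + 34*n + 30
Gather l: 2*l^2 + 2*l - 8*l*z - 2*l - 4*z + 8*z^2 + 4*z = 2*l^2 - 8*l*z + 8*z^2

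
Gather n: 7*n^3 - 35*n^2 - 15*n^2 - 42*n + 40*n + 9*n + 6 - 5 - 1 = 7*n^3 - 50*n^2 + 7*n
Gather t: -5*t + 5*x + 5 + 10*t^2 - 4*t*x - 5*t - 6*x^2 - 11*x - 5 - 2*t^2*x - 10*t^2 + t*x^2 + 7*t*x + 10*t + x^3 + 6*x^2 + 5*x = -2*t^2*x + t*(x^2 + 3*x) + x^3 - x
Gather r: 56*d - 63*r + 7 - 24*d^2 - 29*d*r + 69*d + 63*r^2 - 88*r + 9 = -24*d^2 + 125*d + 63*r^2 + r*(-29*d - 151) + 16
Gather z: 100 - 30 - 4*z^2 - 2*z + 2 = -4*z^2 - 2*z + 72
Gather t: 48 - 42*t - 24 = 24 - 42*t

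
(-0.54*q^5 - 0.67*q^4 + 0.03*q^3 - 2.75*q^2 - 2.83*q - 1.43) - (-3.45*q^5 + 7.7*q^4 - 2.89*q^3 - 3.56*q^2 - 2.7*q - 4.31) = 2.91*q^5 - 8.37*q^4 + 2.92*q^3 + 0.81*q^2 - 0.13*q + 2.88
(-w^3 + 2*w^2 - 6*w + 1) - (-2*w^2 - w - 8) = -w^3 + 4*w^2 - 5*w + 9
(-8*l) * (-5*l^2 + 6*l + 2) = 40*l^3 - 48*l^2 - 16*l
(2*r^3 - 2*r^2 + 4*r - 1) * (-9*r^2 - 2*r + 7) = -18*r^5 + 14*r^4 - 18*r^3 - 13*r^2 + 30*r - 7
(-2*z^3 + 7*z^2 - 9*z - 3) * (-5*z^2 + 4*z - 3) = 10*z^5 - 43*z^4 + 79*z^3 - 42*z^2 + 15*z + 9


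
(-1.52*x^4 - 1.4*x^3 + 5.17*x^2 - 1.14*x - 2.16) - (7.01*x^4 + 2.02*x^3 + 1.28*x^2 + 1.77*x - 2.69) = -8.53*x^4 - 3.42*x^3 + 3.89*x^2 - 2.91*x + 0.53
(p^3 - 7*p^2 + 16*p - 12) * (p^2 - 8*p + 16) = p^5 - 15*p^4 + 88*p^3 - 252*p^2 + 352*p - 192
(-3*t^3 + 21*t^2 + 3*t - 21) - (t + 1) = -3*t^3 + 21*t^2 + 2*t - 22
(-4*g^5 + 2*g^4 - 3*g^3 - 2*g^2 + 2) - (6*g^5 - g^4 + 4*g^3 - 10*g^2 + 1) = -10*g^5 + 3*g^4 - 7*g^3 + 8*g^2 + 1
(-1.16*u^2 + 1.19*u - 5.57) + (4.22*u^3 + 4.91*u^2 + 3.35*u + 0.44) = 4.22*u^3 + 3.75*u^2 + 4.54*u - 5.13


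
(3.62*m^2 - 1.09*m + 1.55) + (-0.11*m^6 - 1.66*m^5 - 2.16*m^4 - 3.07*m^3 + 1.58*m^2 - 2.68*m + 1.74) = -0.11*m^6 - 1.66*m^5 - 2.16*m^4 - 3.07*m^3 + 5.2*m^2 - 3.77*m + 3.29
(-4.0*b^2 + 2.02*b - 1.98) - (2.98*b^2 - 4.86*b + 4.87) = -6.98*b^2 + 6.88*b - 6.85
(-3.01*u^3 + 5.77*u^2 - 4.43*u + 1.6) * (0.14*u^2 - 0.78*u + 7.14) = -0.4214*u^5 + 3.1556*u^4 - 26.6122*u^3 + 44.8772*u^2 - 32.8782*u + 11.424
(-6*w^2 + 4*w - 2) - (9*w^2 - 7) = -15*w^2 + 4*w + 5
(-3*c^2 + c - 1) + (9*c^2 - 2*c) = 6*c^2 - c - 1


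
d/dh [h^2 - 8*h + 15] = 2*h - 8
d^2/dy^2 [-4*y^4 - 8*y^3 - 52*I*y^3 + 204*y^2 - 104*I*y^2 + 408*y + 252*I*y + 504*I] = -48*y^2 - y*(48 + 312*I) + 408 - 208*I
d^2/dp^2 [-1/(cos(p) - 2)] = (cos(p)^2 + 2*cos(p) - 2)/(cos(p) - 2)^3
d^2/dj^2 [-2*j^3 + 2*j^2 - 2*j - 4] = 4 - 12*j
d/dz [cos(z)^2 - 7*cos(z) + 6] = (7 - 2*cos(z))*sin(z)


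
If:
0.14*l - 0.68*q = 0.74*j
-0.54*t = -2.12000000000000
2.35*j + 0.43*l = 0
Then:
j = -0.451792336217553*q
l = 2.46909765142151*q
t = 3.93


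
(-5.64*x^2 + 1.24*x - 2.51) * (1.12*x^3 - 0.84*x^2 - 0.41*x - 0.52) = -6.3168*x^5 + 6.1264*x^4 - 1.5404*x^3 + 4.5328*x^2 + 0.3843*x + 1.3052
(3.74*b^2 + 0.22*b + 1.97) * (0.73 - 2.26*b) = -8.4524*b^3 + 2.233*b^2 - 4.2916*b + 1.4381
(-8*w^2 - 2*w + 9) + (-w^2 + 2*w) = 9 - 9*w^2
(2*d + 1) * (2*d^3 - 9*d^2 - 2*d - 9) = 4*d^4 - 16*d^3 - 13*d^2 - 20*d - 9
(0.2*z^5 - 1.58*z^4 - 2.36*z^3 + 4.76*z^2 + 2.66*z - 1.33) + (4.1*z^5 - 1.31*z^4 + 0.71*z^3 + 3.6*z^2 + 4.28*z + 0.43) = 4.3*z^5 - 2.89*z^4 - 1.65*z^3 + 8.36*z^2 + 6.94*z - 0.9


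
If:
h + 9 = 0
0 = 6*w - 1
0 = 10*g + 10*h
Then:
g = 9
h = -9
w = 1/6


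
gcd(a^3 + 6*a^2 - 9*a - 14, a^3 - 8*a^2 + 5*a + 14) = a^2 - a - 2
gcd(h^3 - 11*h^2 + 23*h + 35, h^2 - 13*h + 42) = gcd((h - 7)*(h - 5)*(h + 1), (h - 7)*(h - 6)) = h - 7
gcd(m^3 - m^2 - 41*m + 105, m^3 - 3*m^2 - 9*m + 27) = m - 3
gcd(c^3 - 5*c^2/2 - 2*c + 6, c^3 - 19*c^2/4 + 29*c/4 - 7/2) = c - 2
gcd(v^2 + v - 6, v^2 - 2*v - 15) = v + 3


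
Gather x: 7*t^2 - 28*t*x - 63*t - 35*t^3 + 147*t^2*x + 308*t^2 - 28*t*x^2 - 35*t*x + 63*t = -35*t^3 + 315*t^2 - 28*t*x^2 + x*(147*t^2 - 63*t)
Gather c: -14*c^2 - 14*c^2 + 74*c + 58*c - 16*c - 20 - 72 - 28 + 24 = -28*c^2 + 116*c - 96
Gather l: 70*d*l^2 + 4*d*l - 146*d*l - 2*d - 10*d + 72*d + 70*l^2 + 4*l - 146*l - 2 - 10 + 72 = 60*d + l^2*(70*d + 70) + l*(-142*d - 142) + 60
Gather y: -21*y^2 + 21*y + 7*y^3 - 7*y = 7*y^3 - 21*y^2 + 14*y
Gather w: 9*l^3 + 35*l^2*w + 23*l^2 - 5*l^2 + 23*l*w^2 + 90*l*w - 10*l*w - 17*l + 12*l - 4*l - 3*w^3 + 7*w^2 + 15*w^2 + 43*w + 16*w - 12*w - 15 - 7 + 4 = 9*l^3 + 18*l^2 - 9*l - 3*w^3 + w^2*(23*l + 22) + w*(35*l^2 + 80*l + 47) - 18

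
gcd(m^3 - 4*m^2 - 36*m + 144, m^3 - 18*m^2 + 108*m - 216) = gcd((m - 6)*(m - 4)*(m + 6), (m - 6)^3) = m - 6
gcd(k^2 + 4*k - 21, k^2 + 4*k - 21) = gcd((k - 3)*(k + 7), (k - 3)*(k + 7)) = k^2 + 4*k - 21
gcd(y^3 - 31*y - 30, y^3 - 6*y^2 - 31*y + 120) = y + 5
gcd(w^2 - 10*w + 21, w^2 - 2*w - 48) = 1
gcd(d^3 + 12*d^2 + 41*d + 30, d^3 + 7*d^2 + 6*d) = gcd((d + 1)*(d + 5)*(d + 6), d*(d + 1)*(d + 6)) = d^2 + 7*d + 6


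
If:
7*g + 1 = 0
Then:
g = -1/7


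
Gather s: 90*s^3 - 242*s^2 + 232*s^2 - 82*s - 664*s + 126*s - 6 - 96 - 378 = 90*s^3 - 10*s^2 - 620*s - 480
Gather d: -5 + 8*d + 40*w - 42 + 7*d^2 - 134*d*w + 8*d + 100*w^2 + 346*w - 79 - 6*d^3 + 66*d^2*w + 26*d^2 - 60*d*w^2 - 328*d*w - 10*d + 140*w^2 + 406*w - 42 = -6*d^3 + d^2*(66*w + 33) + d*(-60*w^2 - 462*w + 6) + 240*w^2 + 792*w - 168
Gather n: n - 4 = n - 4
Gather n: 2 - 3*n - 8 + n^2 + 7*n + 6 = n^2 + 4*n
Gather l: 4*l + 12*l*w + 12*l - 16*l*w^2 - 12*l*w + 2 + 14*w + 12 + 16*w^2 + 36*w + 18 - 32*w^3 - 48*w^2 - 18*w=l*(16 - 16*w^2) - 32*w^3 - 32*w^2 + 32*w + 32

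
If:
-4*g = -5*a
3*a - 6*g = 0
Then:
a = 0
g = 0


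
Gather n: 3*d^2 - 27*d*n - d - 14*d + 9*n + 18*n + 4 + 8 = 3*d^2 - 15*d + n*(27 - 27*d) + 12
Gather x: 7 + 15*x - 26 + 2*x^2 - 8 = 2*x^2 + 15*x - 27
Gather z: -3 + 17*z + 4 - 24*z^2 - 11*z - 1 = -24*z^2 + 6*z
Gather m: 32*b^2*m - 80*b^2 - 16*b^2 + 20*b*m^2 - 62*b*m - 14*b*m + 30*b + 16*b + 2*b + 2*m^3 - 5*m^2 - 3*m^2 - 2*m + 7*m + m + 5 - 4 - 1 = -96*b^2 + 48*b + 2*m^3 + m^2*(20*b - 8) + m*(32*b^2 - 76*b + 6)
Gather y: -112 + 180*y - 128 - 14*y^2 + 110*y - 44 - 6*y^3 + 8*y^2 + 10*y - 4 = -6*y^3 - 6*y^2 + 300*y - 288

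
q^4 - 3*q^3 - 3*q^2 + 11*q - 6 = (q - 3)*(q - 1)^2*(q + 2)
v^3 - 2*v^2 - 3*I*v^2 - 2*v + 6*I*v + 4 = (v - 2)*(v - 2*I)*(v - I)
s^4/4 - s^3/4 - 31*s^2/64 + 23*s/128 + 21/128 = (s/4 + 1/4)*(s - 7/4)*(s - 3/4)*(s + 1/2)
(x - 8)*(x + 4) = x^2 - 4*x - 32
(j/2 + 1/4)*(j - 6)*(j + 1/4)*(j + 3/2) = j^4/2 - 15*j^3/8 - 49*j^2/8 - 117*j/32 - 9/16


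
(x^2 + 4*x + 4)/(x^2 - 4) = (x + 2)/(x - 2)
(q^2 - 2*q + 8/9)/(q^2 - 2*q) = (q^2 - 2*q + 8/9)/(q*(q - 2))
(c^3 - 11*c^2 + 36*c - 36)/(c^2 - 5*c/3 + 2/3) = 3*(c^3 - 11*c^2 + 36*c - 36)/(3*c^2 - 5*c + 2)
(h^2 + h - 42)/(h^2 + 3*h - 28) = (h - 6)/(h - 4)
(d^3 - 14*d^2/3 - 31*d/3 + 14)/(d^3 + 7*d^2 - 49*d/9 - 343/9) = 3*(d^2 - 7*d + 6)/(3*d^2 + 14*d - 49)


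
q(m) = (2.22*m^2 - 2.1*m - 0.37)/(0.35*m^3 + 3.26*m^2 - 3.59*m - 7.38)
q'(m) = (4.44*m - 2.1)/(0.35*m^3 + 3.26*m^2 - 3.59*m - 7.38) + (-1.05*m^2 - 6.52*m + 3.59)*(2.22*m^2 - 2.1*m - 0.37)/(0.35*m^3 + 3.26*m^2 - 3.59*m - 7.38)^2 = (-0.777*m^4 + 1.47*m^3 - 0.735300000000002*m^2 - 30.3548*m + 14.1697)/(0.1225*m^6 + 2.282*m^5 + 8.1146*m^4 - 28.5728*m^3 - 35.2295*m^2 + 52.9884*m + 54.4644)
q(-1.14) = 11.40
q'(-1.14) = 238.90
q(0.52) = 0.10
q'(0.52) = -0.02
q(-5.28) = 1.43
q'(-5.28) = -0.26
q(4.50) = 0.47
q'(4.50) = -0.06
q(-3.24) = 1.12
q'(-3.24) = -0.04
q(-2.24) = 1.18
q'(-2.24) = 0.25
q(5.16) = 0.44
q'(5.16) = -0.04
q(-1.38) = 2.36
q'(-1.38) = 5.85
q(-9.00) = 5.86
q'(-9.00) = -5.19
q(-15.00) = -1.32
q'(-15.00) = -0.27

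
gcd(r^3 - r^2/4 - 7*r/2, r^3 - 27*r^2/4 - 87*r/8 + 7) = r + 7/4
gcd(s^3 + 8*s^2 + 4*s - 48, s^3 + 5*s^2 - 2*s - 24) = s^2 + 2*s - 8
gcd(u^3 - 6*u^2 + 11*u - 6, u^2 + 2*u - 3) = u - 1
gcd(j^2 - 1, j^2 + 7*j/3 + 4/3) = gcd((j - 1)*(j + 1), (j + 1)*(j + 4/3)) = j + 1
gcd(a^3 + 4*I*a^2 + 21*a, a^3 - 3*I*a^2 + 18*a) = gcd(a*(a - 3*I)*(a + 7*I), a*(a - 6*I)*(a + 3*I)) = a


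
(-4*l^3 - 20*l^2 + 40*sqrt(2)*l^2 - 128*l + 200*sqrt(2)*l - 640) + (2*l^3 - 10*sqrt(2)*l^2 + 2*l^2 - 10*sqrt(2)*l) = -2*l^3 - 18*l^2 + 30*sqrt(2)*l^2 - 128*l + 190*sqrt(2)*l - 640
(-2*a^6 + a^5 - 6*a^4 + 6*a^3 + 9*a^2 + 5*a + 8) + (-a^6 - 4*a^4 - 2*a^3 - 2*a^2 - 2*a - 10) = -3*a^6 + a^5 - 10*a^4 + 4*a^3 + 7*a^2 + 3*a - 2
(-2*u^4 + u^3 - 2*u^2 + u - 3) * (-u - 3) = 2*u^5 + 5*u^4 - u^3 + 5*u^2 + 9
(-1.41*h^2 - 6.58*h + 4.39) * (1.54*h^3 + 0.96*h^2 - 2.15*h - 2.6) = -2.1714*h^5 - 11.4868*h^4 + 3.4753*h^3 + 22.0274*h^2 + 7.6695*h - 11.414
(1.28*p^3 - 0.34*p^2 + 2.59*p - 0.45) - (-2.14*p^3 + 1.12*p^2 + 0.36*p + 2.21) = 3.42*p^3 - 1.46*p^2 + 2.23*p - 2.66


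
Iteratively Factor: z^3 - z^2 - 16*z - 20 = (z + 2)*(z^2 - 3*z - 10) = (z - 5)*(z + 2)*(z + 2)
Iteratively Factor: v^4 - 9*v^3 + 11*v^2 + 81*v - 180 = (v - 5)*(v^3 - 4*v^2 - 9*v + 36) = (v - 5)*(v - 3)*(v^2 - v - 12) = (v - 5)*(v - 3)*(v + 3)*(v - 4)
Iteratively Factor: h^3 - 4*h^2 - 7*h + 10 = (h - 5)*(h^2 + h - 2) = (h - 5)*(h - 1)*(h + 2)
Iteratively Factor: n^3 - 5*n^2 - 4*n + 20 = (n - 5)*(n^2 - 4) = (n - 5)*(n + 2)*(n - 2)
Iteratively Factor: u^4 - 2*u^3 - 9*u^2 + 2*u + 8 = (u - 1)*(u^3 - u^2 - 10*u - 8) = (u - 4)*(u - 1)*(u^2 + 3*u + 2) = (u - 4)*(u - 1)*(u + 1)*(u + 2)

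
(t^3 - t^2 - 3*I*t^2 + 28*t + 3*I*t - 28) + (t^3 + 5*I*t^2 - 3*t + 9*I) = 2*t^3 - t^2 + 2*I*t^2 + 25*t + 3*I*t - 28 + 9*I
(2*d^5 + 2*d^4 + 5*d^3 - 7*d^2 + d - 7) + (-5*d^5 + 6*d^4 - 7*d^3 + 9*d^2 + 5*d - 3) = -3*d^5 + 8*d^4 - 2*d^3 + 2*d^2 + 6*d - 10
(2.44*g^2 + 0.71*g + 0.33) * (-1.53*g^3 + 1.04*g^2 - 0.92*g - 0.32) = -3.7332*g^5 + 1.4513*g^4 - 2.0113*g^3 - 1.0908*g^2 - 0.5308*g - 0.1056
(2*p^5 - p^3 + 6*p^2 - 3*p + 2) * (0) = 0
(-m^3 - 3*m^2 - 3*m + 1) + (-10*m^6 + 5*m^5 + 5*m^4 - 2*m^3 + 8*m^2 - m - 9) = -10*m^6 + 5*m^5 + 5*m^4 - 3*m^3 + 5*m^2 - 4*m - 8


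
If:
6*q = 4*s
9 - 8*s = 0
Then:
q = 3/4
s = 9/8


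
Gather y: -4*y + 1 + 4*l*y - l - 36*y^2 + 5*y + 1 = -l - 36*y^2 + y*(4*l + 1) + 2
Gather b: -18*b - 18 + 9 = -18*b - 9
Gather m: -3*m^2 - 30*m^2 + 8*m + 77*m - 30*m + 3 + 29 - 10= -33*m^2 + 55*m + 22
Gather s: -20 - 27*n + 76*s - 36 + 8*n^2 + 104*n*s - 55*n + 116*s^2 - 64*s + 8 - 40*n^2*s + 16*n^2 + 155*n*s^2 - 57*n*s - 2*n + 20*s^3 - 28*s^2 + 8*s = 24*n^2 - 84*n + 20*s^3 + s^2*(155*n + 88) + s*(-40*n^2 + 47*n + 20) - 48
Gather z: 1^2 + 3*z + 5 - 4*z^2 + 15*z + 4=-4*z^2 + 18*z + 10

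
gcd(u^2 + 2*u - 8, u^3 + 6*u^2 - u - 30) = u - 2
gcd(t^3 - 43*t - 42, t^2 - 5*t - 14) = t - 7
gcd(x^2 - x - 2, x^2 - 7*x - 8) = x + 1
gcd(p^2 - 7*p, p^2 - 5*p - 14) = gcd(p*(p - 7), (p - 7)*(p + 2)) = p - 7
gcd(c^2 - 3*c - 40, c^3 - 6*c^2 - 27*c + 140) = c + 5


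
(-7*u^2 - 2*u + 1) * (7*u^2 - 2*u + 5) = -49*u^4 - 24*u^2 - 12*u + 5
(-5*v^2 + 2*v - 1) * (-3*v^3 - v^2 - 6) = 15*v^5 - v^4 + v^3 + 31*v^2 - 12*v + 6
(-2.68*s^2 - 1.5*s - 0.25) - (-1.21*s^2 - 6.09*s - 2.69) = -1.47*s^2 + 4.59*s + 2.44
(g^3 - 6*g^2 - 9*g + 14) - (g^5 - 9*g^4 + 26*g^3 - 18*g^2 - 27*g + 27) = -g^5 + 9*g^4 - 25*g^3 + 12*g^2 + 18*g - 13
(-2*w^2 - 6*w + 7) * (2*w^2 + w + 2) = -4*w^4 - 14*w^3 + 4*w^2 - 5*w + 14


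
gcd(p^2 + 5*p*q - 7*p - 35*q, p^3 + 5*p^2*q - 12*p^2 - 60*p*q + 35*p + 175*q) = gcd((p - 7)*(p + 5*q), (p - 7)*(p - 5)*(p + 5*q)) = p^2 + 5*p*q - 7*p - 35*q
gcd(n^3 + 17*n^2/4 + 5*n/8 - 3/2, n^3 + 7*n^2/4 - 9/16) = n^2 + n/4 - 3/8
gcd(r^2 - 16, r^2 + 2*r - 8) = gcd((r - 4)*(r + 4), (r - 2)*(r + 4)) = r + 4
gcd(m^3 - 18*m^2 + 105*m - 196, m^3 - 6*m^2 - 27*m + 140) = m^2 - 11*m + 28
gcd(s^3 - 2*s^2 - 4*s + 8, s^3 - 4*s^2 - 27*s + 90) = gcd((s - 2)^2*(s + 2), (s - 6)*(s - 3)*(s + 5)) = 1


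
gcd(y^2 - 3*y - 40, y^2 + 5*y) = y + 5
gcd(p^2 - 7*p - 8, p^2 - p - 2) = p + 1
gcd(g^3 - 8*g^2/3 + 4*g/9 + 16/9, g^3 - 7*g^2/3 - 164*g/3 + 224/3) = g - 4/3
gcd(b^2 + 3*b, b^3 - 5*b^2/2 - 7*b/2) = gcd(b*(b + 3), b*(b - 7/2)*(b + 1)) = b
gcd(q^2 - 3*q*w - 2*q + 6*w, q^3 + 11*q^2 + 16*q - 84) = q - 2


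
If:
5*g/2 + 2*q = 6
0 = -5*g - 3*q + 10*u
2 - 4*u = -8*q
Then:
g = 32/15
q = 1/3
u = 7/6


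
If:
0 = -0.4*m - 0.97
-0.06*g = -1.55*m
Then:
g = -62.65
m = -2.42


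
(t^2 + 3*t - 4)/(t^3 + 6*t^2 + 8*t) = (t - 1)/(t*(t + 2))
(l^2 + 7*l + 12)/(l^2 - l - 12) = (l + 4)/(l - 4)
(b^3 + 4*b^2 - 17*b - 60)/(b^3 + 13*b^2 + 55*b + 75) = (b - 4)/(b + 5)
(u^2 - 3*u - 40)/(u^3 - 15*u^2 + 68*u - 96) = (u + 5)/(u^2 - 7*u + 12)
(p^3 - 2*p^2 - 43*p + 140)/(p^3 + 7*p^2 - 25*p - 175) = (p - 4)/(p + 5)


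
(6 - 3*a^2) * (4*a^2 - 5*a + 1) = -12*a^4 + 15*a^3 + 21*a^2 - 30*a + 6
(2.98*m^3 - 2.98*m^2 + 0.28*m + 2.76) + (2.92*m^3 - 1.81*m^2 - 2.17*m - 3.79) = 5.9*m^3 - 4.79*m^2 - 1.89*m - 1.03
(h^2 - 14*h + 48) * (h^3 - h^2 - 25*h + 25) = h^5 - 15*h^4 + 37*h^3 + 327*h^2 - 1550*h + 1200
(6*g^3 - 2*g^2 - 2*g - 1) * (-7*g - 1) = -42*g^4 + 8*g^3 + 16*g^2 + 9*g + 1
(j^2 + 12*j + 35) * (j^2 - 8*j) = j^4 + 4*j^3 - 61*j^2 - 280*j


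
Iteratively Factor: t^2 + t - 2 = (t - 1)*(t + 2)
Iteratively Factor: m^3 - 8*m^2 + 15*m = (m - 3)*(m^2 - 5*m) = m*(m - 3)*(m - 5)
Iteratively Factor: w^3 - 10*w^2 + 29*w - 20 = (w - 1)*(w^2 - 9*w + 20) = (w - 5)*(w - 1)*(w - 4)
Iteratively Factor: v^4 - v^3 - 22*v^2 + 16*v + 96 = (v - 4)*(v^3 + 3*v^2 - 10*v - 24) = (v - 4)*(v + 2)*(v^2 + v - 12) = (v - 4)*(v + 2)*(v + 4)*(v - 3)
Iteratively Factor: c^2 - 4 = (c - 2)*(c + 2)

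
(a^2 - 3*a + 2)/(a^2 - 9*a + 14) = (a - 1)/(a - 7)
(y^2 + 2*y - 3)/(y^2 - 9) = (y - 1)/(y - 3)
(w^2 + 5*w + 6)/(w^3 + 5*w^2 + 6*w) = 1/w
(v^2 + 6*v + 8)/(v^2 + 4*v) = (v + 2)/v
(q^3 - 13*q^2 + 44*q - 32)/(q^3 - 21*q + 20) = (q - 8)/(q + 5)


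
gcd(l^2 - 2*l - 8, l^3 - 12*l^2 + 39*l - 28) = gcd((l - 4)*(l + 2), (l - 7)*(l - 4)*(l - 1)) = l - 4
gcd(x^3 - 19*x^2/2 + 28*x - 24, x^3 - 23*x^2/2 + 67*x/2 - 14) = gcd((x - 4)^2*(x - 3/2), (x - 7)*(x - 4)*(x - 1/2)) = x - 4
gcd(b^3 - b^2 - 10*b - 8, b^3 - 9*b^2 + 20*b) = b - 4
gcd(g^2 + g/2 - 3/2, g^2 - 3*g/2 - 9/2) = g + 3/2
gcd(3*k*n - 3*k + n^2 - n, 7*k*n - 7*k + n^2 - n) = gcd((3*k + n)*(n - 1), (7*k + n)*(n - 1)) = n - 1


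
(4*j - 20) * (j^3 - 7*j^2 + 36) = 4*j^4 - 48*j^3 + 140*j^2 + 144*j - 720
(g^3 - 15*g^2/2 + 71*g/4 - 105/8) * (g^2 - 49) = g^5 - 15*g^4/2 - 125*g^3/4 + 2835*g^2/8 - 3479*g/4 + 5145/8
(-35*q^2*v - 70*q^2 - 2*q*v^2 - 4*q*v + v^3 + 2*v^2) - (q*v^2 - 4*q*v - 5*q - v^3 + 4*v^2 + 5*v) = -35*q^2*v - 70*q^2 - 3*q*v^2 + 5*q + 2*v^3 - 2*v^2 - 5*v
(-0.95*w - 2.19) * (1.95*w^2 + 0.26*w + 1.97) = -1.8525*w^3 - 4.5175*w^2 - 2.4409*w - 4.3143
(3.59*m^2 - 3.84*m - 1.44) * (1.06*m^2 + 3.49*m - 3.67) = 3.8054*m^4 + 8.4587*m^3 - 28.1033*m^2 + 9.0672*m + 5.2848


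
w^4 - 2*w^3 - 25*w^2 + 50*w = w*(w - 5)*(w - 2)*(w + 5)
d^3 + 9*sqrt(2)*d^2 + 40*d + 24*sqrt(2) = (d + sqrt(2))*(d + 2*sqrt(2))*(d + 6*sqrt(2))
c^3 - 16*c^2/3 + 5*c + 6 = (c - 3)^2*(c + 2/3)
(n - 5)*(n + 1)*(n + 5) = n^3 + n^2 - 25*n - 25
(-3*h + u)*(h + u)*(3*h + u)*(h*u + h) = -9*h^4*u - 9*h^4 - 9*h^3*u^2 - 9*h^3*u + h^2*u^3 + h^2*u^2 + h*u^4 + h*u^3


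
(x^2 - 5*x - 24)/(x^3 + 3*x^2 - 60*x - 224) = (x + 3)/(x^2 + 11*x + 28)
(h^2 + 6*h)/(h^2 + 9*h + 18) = h/(h + 3)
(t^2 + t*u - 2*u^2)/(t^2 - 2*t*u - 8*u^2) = (t - u)/(t - 4*u)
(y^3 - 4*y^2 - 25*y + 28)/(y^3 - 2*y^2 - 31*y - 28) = (y - 1)/(y + 1)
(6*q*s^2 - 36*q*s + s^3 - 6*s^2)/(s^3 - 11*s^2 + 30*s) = (6*q + s)/(s - 5)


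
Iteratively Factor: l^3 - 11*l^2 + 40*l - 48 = (l - 3)*(l^2 - 8*l + 16) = (l - 4)*(l - 3)*(l - 4)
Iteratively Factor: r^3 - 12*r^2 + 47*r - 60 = (r - 4)*(r^2 - 8*r + 15) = (r - 4)*(r - 3)*(r - 5)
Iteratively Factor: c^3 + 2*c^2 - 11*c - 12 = (c - 3)*(c^2 + 5*c + 4) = (c - 3)*(c + 4)*(c + 1)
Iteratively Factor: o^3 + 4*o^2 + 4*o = (o + 2)*(o^2 + 2*o) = (o + 2)^2*(o)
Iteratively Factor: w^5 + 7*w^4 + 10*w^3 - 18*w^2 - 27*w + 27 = (w + 3)*(w^4 + 4*w^3 - 2*w^2 - 12*w + 9) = (w - 1)*(w + 3)*(w^3 + 5*w^2 + 3*w - 9) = (w - 1)*(w + 3)^2*(w^2 + 2*w - 3) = (w - 1)^2*(w + 3)^2*(w + 3)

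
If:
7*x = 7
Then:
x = 1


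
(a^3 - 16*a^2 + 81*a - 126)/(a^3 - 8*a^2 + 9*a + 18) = (a - 7)/(a + 1)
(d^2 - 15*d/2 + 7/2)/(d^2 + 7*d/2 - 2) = (d - 7)/(d + 4)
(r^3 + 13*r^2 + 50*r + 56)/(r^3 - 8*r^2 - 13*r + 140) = (r^2 + 9*r + 14)/(r^2 - 12*r + 35)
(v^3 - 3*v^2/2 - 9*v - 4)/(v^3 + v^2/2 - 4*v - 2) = (v - 4)/(v - 2)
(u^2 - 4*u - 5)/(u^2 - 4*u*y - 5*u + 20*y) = (-u - 1)/(-u + 4*y)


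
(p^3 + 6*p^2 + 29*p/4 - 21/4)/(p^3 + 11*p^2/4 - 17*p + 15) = (4*p^3 + 24*p^2 + 29*p - 21)/(4*p^3 + 11*p^2 - 68*p + 60)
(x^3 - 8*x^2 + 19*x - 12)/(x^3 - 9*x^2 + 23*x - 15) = (x - 4)/(x - 5)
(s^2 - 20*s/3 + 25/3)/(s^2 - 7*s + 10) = (s - 5/3)/(s - 2)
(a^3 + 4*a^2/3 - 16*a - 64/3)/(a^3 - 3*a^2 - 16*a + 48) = (a + 4/3)/(a - 3)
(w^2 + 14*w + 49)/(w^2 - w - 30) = (w^2 + 14*w + 49)/(w^2 - w - 30)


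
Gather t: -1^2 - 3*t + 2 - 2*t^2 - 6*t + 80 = -2*t^2 - 9*t + 81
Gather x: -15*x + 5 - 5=-15*x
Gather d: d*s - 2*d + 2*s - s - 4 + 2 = d*(s - 2) + s - 2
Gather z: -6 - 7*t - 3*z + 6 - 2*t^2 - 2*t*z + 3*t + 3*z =-2*t^2 - 2*t*z - 4*t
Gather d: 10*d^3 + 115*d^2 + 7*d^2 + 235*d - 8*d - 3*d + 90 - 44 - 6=10*d^3 + 122*d^2 + 224*d + 40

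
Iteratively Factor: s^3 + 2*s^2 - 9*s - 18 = (s + 2)*(s^2 - 9) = (s + 2)*(s + 3)*(s - 3)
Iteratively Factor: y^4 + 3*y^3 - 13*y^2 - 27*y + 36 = (y + 4)*(y^3 - y^2 - 9*y + 9) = (y - 3)*(y + 4)*(y^2 + 2*y - 3) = (y - 3)*(y + 3)*(y + 4)*(y - 1)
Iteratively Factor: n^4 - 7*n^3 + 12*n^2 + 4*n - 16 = (n - 4)*(n^3 - 3*n^2 + 4) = (n - 4)*(n + 1)*(n^2 - 4*n + 4) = (n - 4)*(n - 2)*(n + 1)*(n - 2)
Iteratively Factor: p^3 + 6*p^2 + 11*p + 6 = (p + 2)*(p^2 + 4*p + 3) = (p + 1)*(p + 2)*(p + 3)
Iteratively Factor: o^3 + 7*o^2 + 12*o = (o + 4)*(o^2 + 3*o) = o*(o + 4)*(o + 3)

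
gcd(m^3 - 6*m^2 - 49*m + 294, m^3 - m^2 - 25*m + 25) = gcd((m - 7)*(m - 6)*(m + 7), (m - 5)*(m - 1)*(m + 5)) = 1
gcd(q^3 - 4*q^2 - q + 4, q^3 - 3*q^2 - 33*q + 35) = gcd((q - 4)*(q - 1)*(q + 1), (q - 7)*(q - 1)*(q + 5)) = q - 1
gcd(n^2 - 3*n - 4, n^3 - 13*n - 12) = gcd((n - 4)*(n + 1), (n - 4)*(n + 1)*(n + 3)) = n^2 - 3*n - 4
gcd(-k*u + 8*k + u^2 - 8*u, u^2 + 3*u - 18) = 1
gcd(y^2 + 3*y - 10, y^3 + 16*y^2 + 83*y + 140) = y + 5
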